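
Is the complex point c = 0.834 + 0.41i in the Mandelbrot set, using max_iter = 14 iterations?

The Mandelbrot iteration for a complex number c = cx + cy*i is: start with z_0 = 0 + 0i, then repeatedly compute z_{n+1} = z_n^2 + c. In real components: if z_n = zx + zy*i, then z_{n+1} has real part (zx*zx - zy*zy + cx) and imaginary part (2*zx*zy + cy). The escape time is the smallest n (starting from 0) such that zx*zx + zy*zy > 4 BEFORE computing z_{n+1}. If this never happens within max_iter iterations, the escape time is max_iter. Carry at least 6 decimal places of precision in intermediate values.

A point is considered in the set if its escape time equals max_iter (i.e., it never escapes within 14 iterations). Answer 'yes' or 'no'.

Answer: no

Derivation:
z_0 = 0 + 0i, c = 0.8340 + 0.4100i
Iter 1: z = 0.8340 + 0.4100i, |z|^2 = 0.8637
Iter 2: z = 1.3615 + 1.0939i, |z|^2 = 3.0501
Iter 3: z = 1.4910 + 3.3885i, |z|^2 = 13.7052
Escaped at iteration 3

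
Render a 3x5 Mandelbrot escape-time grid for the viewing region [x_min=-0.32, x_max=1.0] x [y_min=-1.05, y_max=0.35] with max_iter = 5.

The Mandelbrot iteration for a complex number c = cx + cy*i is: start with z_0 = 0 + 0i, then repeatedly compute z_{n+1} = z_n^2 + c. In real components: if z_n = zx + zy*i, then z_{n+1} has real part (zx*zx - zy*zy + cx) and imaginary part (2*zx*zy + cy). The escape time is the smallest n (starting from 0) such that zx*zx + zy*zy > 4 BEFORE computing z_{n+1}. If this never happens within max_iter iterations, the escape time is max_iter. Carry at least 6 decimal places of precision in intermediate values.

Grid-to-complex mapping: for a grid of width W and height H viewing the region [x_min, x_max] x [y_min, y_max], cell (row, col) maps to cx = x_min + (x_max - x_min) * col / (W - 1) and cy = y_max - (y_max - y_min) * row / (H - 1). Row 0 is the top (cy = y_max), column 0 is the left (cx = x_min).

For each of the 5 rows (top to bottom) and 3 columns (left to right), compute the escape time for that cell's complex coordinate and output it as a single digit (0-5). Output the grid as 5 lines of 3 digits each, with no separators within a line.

Answer: 552
553
552
552
532

Derivation:
(row=0, col=0): c = -0.3200 + 0.3500i → escape time 5
(row=0, col=1): c = 0.3400 + 0.3500i → escape time 5
(row=0, col=2): c = 1.0000 + 0.3500i → escape time 2
(row=1, col=0): c = -0.3200 + 0.0000i → escape time 5
(row=1, col=1): c = 0.3400 + 0.0000i → escape time 5
(row=1, col=2): c = 1.0000 + 0.0000i → escape time 3
(row=2, col=0): c = -0.3200 + -0.3500i → escape time 5
(row=2, col=1): c = 0.3400 + -0.3500i → escape time 5
(row=2, col=2): c = 1.0000 + -0.3500i → escape time 2
(row=3, col=0): c = -0.3200 + -0.7000i → escape time 5
(row=3, col=1): c = 0.3400 + -0.7000i → escape time 5
(row=3, col=2): c = 1.0000 + -0.7000i → escape time 2
(row=4, col=0): c = -0.3200 + -1.0500i → escape time 5
(row=4, col=1): c = 0.3400 + -1.0500i → escape time 3
(row=4, col=2): c = 1.0000 + -1.0500i → escape time 2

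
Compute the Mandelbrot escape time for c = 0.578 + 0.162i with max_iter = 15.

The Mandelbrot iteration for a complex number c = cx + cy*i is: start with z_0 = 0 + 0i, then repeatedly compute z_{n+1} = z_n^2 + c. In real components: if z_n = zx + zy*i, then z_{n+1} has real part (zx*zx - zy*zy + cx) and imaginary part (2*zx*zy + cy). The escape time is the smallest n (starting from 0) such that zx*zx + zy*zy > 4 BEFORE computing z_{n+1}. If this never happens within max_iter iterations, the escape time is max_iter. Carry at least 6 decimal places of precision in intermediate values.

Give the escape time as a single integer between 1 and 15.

Answer: 4

Derivation:
z_0 = 0 + 0i, c = 0.5780 + 0.1620i
Iter 1: z = 0.5780 + 0.1620i, |z|^2 = 0.3603
Iter 2: z = 0.8858 + 0.3493i, |z|^2 = 0.9067
Iter 3: z = 1.2407 + 0.7808i, |z|^2 = 2.1490
Iter 4: z = 1.5077 + 2.0995i, |z|^2 = 6.6812
Escaped at iteration 4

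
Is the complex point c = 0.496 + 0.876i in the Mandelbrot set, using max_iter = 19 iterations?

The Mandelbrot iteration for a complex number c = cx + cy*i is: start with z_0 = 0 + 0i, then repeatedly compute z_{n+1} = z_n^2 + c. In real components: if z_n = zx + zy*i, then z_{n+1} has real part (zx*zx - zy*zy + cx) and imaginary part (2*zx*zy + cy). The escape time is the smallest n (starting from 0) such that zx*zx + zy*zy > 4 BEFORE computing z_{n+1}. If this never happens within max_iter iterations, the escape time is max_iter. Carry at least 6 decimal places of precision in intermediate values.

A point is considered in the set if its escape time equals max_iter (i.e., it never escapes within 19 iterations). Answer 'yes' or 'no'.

Answer: no

Derivation:
z_0 = 0 + 0i, c = 0.4960 + 0.8760i
Iter 1: z = 0.4960 + 0.8760i, |z|^2 = 1.0134
Iter 2: z = -0.0254 + 1.7450i, |z|^2 = 3.0456
Iter 3: z = -2.5484 + 0.7875i, |z|^2 = 7.1143
Escaped at iteration 3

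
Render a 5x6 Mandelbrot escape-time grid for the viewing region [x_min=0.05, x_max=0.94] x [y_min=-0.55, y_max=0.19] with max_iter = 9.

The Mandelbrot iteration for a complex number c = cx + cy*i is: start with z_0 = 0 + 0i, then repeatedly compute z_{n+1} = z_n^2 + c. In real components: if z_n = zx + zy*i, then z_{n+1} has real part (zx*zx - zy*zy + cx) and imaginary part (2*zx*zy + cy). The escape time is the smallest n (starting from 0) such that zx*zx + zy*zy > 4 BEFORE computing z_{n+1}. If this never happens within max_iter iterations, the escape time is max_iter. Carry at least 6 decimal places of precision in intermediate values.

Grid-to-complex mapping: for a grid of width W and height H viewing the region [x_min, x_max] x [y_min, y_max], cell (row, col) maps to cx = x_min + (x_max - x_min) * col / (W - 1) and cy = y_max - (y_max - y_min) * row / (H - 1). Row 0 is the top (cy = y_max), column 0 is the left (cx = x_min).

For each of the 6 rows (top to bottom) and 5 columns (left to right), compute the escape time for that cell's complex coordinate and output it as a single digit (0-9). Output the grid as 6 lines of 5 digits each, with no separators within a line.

Answer: 99533
99533
99533
99533
99532
99532

Derivation:
(row=0, col=0): c = 0.0500 + 0.1900i → escape time 9
(row=0, col=1): c = 0.2725 + 0.1900i → escape time 9
(row=0, col=2): c = 0.4950 + 0.1900i → escape time 5
(row=0, col=3): c = 0.7175 + 0.1900i → escape time 3
(row=0, col=4): c = 0.9400 + 0.1900i → escape time 3
(row=1, col=0): c = 0.0500 + 0.0420i → escape time 9
(row=1, col=1): c = 0.2725 + 0.0420i → escape time 9
(row=1, col=2): c = 0.4950 + 0.0420i → escape time 5
(row=1, col=3): c = 0.7175 + 0.0420i → escape time 3
(row=1, col=4): c = 0.9400 + 0.0420i → escape time 3
(row=2, col=0): c = 0.0500 + -0.1060i → escape time 9
(row=2, col=1): c = 0.2725 + -0.1060i → escape time 9
(row=2, col=2): c = 0.4950 + -0.1060i → escape time 5
(row=2, col=3): c = 0.7175 + -0.1060i → escape time 3
(row=2, col=4): c = 0.9400 + -0.1060i → escape time 3
(row=3, col=0): c = 0.0500 + -0.2540i → escape time 9
(row=3, col=1): c = 0.2725 + -0.2540i → escape time 9
(row=3, col=2): c = 0.4950 + -0.2540i → escape time 5
(row=3, col=3): c = 0.7175 + -0.2540i → escape time 3
(row=3, col=4): c = 0.9400 + -0.2540i → escape time 3
(row=4, col=0): c = 0.0500 + -0.4020i → escape time 9
(row=4, col=1): c = 0.2725 + -0.4020i → escape time 9
(row=4, col=2): c = 0.4950 + -0.4020i → escape time 5
(row=4, col=3): c = 0.7175 + -0.4020i → escape time 3
(row=4, col=4): c = 0.9400 + -0.4020i → escape time 2
(row=5, col=0): c = 0.0500 + -0.5500i → escape time 9
(row=5, col=1): c = 0.2725 + -0.5500i → escape time 9
(row=5, col=2): c = 0.4950 + -0.5500i → escape time 5
(row=5, col=3): c = 0.7175 + -0.5500i → escape time 3
(row=5, col=4): c = 0.9400 + -0.5500i → escape time 2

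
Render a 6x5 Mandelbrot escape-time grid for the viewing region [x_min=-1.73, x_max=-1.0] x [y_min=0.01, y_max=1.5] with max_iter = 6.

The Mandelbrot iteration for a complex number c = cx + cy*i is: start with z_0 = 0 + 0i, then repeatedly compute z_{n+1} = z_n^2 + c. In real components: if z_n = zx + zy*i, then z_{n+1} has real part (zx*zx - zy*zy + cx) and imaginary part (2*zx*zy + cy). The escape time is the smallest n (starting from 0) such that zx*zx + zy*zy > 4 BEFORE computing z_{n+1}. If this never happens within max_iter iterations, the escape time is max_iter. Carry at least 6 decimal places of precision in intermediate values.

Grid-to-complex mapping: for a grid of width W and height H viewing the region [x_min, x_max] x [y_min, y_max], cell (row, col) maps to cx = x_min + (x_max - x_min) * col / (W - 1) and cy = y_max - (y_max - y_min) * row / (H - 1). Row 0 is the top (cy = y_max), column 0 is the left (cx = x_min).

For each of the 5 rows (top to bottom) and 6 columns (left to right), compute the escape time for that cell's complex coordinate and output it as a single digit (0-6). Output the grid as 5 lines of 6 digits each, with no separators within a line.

Answer: 111222
122333
333333
344666
666666

Derivation:
(row=0, col=0): c = -1.7300 + 1.5000i → escape time 1
(row=0, col=1): c = -1.5840 + 1.5000i → escape time 1
(row=0, col=2): c = -1.4380 + 1.5000i → escape time 1
(row=0, col=3): c = -1.2920 + 1.5000i → escape time 2
(row=0, col=4): c = -1.1460 + 1.5000i → escape time 2
(row=0, col=5): c = -1.0000 + 1.5000i → escape time 2
(row=1, col=0): c = -1.7300 + 1.1275i → escape time 1
(row=1, col=1): c = -1.5840 + 1.1275i → escape time 2
(row=1, col=2): c = -1.4380 + 1.1275i → escape time 2
(row=1, col=3): c = -1.2920 + 1.1275i → escape time 3
(row=1, col=4): c = -1.1460 + 1.1275i → escape time 3
(row=1, col=5): c = -1.0000 + 1.1275i → escape time 3
(row=2, col=0): c = -1.7300 + 0.7550i → escape time 3
(row=2, col=1): c = -1.5840 + 0.7550i → escape time 3
(row=2, col=2): c = -1.4380 + 0.7550i → escape time 3
(row=2, col=3): c = -1.2920 + 0.7550i → escape time 3
(row=2, col=4): c = -1.1460 + 0.7550i → escape time 3
(row=2, col=5): c = -1.0000 + 0.7550i → escape time 3
(row=3, col=0): c = -1.7300 + 0.3825i → escape time 3
(row=3, col=1): c = -1.5840 + 0.3825i → escape time 4
(row=3, col=2): c = -1.4380 + 0.3825i → escape time 4
(row=3, col=3): c = -1.2920 + 0.3825i → escape time 6
(row=3, col=4): c = -1.1460 + 0.3825i → escape time 6
(row=3, col=5): c = -1.0000 + 0.3825i → escape time 6
(row=4, col=0): c = -1.7300 + 0.0100i → escape time 6
(row=4, col=1): c = -1.5840 + 0.0100i → escape time 6
(row=4, col=2): c = -1.4380 + 0.0100i → escape time 6
(row=4, col=3): c = -1.2920 + 0.0100i → escape time 6
(row=4, col=4): c = -1.1460 + 0.0100i → escape time 6
(row=4, col=5): c = -1.0000 + 0.0100i → escape time 6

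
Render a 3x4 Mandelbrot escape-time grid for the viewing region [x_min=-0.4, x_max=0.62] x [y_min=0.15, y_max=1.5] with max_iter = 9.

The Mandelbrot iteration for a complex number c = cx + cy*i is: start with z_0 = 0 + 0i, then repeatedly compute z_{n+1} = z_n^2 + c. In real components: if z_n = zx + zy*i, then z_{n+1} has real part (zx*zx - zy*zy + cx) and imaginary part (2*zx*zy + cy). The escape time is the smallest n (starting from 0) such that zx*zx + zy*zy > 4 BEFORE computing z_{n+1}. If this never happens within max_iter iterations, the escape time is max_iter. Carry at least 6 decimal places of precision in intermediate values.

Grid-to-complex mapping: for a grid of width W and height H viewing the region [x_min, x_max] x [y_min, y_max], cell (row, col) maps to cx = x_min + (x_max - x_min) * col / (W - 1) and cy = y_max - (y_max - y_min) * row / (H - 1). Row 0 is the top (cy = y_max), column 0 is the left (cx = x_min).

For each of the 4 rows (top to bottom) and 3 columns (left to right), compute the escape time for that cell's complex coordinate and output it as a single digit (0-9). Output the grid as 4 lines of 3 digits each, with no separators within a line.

Answer: 222
442
993
994

Derivation:
(row=0, col=0): c = -0.4000 + 1.5000i → escape time 2
(row=0, col=1): c = 0.1100 + 1.5000i → escape time 2
(row=0, col=2): c = 0.6200 + 1.5000i → escape time 2
(row=1, col=0): c = -0.4000 + 1.0500i → escape time 4
(row=1, col=1): c = 0.1100 + 1.0500i → escape time 4
(row=1, col=2): c = 0.6200 + 1.0500i → escape time 2
(row=2, col=0): c = -0.4000 + 0.6000i → escape time 9
(row=2, col=1): c = 0.1100 + 0.6000i → escape time 9
(row=2, col=2): c = 0.6200 + 0.6000i → escape time 3
(row=3, col=0): c = -0.4000 + 0.1500i → escape time 9
(row=3, col=1): c = 0.1100 + 0.1500i → escape time 9
(row=3, col=2): c = 0.6200 + 0.1500i → escape time 4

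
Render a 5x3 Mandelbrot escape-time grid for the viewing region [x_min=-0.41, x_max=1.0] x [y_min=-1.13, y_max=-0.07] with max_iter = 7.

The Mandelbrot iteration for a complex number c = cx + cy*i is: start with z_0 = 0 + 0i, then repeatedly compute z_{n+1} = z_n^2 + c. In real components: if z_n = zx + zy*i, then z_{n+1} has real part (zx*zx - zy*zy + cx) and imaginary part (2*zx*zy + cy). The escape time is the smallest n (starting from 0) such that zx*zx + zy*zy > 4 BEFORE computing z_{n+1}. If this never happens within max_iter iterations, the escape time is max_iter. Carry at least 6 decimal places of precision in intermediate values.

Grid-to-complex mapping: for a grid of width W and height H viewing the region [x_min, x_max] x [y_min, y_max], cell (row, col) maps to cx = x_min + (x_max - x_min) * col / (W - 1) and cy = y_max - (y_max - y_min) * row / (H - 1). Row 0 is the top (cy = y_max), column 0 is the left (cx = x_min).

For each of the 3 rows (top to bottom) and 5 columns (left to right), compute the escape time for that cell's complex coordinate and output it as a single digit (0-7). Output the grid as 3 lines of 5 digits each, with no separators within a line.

(row=0, col=0): c = -0.4100 + -0.0700i → escape time 7
(row=0, col=1): c = -0.0575 + -0.0700i → escape time 7
(row=0, col=2): c = 0.2950 + -0.0700i → escape time 7
(row=0, col=3): c = 0.6475 + -0.0700i → escape time 4
(row=0, col=4): c = 1.0000 + -0.0700i → escape time 2
(row=1, col=0): c = -0.4100 + -0.6000i → escape time 7
(row=1, col=1): c = -0.0575 + -0.6000i → escape time 7
(row=1, col=2): c = 0.2950 + -0.6000i → escape time 7
(row=1, col=3): c = 0.6475 + -0.6000i → escape time 3
(row=1, col=4): c = 1.0000 + -0.6000i → escape time 2
(row=2, col=0): c = -0.4100 + -1.1300i → escape time 4
(row=2, col=1): c = -0.0575 + -1.1300i → escape time 4
(row=2, col=2): c = 0.2950 + -1.1300i → escape time 2
(row=2, col=3): c = 0.6475 + -1.1300i → escape time 2
(row=2, col=4): c = 1.0000 + -1.1300i → escape time 2

Answer: 77742
77732
44222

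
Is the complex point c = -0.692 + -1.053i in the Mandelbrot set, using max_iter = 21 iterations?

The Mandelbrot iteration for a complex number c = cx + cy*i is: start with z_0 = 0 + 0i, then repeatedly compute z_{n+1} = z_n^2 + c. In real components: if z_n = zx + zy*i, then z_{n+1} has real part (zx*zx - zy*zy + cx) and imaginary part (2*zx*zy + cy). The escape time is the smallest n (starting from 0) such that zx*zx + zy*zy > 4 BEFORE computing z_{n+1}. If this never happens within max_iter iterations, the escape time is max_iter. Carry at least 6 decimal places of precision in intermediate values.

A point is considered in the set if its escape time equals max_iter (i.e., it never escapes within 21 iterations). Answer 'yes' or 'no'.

z_0 = 0 + 0i, c = -0.6920 + -1.0530i
Iter 1: z = -0.6920 + -1.0530i, |z|^2 = 1.5877
Iter 2: z = -1.3219 + 0.4044i, |z|^2 = 1.9110
Iter 3: z = 0.8920 + -2.1221i, |z|^2 = 5.2989
Escaped at iteration 3

Answer: no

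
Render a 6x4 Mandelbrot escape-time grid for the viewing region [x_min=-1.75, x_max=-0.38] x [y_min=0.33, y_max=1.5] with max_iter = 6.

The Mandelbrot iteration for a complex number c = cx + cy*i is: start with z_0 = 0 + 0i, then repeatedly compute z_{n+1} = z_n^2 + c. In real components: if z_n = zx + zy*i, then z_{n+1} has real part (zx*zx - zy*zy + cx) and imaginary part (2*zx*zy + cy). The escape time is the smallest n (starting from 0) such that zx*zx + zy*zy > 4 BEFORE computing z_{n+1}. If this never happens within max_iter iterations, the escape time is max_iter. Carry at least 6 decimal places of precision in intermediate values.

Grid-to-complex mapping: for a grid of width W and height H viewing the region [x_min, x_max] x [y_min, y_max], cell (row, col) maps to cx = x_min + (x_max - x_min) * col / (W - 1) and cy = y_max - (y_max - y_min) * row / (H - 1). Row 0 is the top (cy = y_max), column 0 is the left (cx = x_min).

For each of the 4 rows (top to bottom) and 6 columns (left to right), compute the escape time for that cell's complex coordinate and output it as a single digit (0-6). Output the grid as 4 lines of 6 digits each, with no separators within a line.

(row=0, col=0): c = -1.7500 + 1.5000i → escape time 1
(row=0, col=1): c = -1.4760 + 1.5000i → escape time 1
(row=0, col=2): c = -1.2020 + 1.5000i → escape time 2
(row=0, col=3): c = -0.9280 + 1.5000i → escape time 2
(row=0, col=4): c = -0.6540 + 1.5000i → escape time 2
(row=0, col=5): c = -0.3800 + 1.5000i → escape time 2
(row=1, col=0): c = -1.7500 + 1.1100i → escape time 1
(row=1, col=1): c = -1.4760 + 1.1100i → escape time 2
(row=1, col=2): c = -1.2020 + 1.1100i → escape time 3
(row=1, col=3): c = -0.9280 + 1.1100i → escape time 3
(row=1, col=4): c = -0.6540 + 1.1100i → escape time 3
(row=1, col=5): c = -0.3800 + 1.1100i → escape time 4
(row=2, col=0): c = -1.7500 + 0.7200i → escape time 3
(row=2, col=1): c = -1.4760 + 0.7200i → escape time 3
(row=2, col=2): c = -1.2020 + 0.7200i → escape time 3
(row=2, col=3): c = -0.9280 + 0.7200i → escape time 4
(row=2, col=4): c = -0.6540 + 0.7200i → escape time 5
(row=2, col=5): c = -0.3800 + 0.7200i → escape time 6
(row=3, col=0): c = -1.7500 + 0.3300i → escape time 4
(row=3, col=1): c = -1.4760 + 0.3300i → escape time 5
(row=3, col=2): c = -1.2020 + 0.3300i → escape time 6
(row=3, col=3): c = -0.9280 + 0.3300i → escape time 6
(row=3, col=4): c = -0.6540 + 0.3300i → escape time 6
(row=3, col=5): c = -0.3800 + 0.3300i → escape time 6

Answer: 112222
123334
333456
456666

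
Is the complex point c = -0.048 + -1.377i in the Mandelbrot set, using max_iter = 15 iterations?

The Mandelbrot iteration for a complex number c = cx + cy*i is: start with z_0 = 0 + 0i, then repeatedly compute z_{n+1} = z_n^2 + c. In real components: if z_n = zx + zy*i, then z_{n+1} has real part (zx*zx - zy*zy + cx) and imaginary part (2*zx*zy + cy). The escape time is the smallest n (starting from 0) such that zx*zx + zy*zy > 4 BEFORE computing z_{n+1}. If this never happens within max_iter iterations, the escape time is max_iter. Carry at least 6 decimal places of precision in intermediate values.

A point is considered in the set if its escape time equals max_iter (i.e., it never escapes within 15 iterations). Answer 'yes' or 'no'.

Answer: no

Derivation:
z_0 = 0 + 0i, c = -0.0480 + -1.3770i
Iter 1: z = -0.0480 + -1.3770i, |z|^2 = 1.8984
Iter 2: z = -1.9418 + -1.2448i, |z|^2 = 5.3202
Escaped at iteration 2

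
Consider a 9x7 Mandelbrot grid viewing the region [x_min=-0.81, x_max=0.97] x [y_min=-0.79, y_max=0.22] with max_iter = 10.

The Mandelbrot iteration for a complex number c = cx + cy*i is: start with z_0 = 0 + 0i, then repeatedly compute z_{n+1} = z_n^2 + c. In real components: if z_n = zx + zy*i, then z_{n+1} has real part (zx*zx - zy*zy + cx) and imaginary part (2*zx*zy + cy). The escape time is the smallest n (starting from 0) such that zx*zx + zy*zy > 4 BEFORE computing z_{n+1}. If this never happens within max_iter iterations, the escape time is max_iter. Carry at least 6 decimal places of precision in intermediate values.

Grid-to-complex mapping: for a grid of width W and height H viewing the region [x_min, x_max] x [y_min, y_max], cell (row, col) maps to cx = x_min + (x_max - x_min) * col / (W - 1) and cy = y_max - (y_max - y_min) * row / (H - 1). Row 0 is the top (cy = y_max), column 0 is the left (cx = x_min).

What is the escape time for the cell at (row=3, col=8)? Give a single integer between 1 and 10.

Answer: 2

Derivation:
z_0 = 0 + 0i, c = 0.9700 + -0.2850i
Iter 1: z = 0.9700 + -0.2850i, |z|^2 = 1.0221
Iter 2: z = 1.8297 + -0.8379i, |z|^2 = 4.0498
Escaped at iteration 2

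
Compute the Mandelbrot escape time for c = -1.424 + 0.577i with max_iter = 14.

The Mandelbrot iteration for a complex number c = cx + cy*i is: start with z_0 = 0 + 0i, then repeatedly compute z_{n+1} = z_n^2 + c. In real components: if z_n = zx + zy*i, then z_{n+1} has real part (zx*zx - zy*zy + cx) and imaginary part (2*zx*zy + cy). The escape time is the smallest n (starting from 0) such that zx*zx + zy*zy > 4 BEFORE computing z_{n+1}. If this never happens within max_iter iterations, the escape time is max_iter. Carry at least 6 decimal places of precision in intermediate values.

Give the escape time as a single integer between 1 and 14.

z_0 = 0 + 0i, c = -1.4240 + 0.5770i
Iter 1: z = -1.4240 + 0.5770i, |z|^2 = 2.3607
Iter 2: z = 0.2708 + -1.0663i, |z|^2 = 1.2103
Iter 3: z = -2.4876 + -0.0006i, |z|^2 = 6.1883
Escaped at iteration 3

Answer: 3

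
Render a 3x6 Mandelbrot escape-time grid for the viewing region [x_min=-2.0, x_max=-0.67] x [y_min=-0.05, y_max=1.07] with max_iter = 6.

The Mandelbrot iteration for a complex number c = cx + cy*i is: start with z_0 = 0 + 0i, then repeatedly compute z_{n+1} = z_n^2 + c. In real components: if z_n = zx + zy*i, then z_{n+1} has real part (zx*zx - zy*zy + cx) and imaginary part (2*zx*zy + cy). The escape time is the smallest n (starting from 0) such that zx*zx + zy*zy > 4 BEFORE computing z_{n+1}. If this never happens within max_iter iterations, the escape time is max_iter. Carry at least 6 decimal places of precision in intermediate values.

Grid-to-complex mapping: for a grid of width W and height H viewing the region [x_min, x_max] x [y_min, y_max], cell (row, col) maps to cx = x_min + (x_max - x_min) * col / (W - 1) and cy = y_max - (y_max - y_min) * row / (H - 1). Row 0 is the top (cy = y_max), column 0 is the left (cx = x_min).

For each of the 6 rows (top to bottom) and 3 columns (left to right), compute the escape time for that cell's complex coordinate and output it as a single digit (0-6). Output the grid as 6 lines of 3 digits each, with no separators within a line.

Answer: 133
134
136
166
166
166

Derivation:
(row=0, col=0): c = -2.0000 + 1.0700i → escape time 1
(row=0, col=1): c = -1.3350 + 1.0700i → escape time 3
(row=0, col=2): c = -0.6700 + 1.0700i → escape time 3
(row=1, col=0): c = -2.0000 + 0.8460i → escape time 1
(row=1, col=1): c = -1.3350 + 0.8460i → escape time 3
(row=1, col=2): c = -0.6700 + 0.8460i → escape time 4
(row=2, col=0): c = -2.0000 + 0.6220i → escape time 1
(row=2, col=1): c = -1.3350 + 0.6220i → escape time 3
(row=2, col=2): c = -0.6700 + 0.6220i → escape time 6
(row=3, col=0): c = -2.0000 + 0.3980i → escape time 1
(row=3, col=1): c = -1.3350 + 0.3980i → escape time 6
(row=3, col=2): c = -0.6700 + 0.3980i → escape time 6
(row=4, col=0): c = -2.0000 + 0.1740i → escape time 1
(row=4, col=1): c = -1.3350 + 0.1740i → escape time 6
(row=4, col=2): c = -0.6700 + 0.1740i → escape time 6
(row=5, col=0): c = -2.0000 + -0.0500i → escape time 1
(row=5, col=1): c = -1.3350 + -0.0500i → escape time 6
(row=5, col=2): c = -0.6700 + -0.0500i → escape time 6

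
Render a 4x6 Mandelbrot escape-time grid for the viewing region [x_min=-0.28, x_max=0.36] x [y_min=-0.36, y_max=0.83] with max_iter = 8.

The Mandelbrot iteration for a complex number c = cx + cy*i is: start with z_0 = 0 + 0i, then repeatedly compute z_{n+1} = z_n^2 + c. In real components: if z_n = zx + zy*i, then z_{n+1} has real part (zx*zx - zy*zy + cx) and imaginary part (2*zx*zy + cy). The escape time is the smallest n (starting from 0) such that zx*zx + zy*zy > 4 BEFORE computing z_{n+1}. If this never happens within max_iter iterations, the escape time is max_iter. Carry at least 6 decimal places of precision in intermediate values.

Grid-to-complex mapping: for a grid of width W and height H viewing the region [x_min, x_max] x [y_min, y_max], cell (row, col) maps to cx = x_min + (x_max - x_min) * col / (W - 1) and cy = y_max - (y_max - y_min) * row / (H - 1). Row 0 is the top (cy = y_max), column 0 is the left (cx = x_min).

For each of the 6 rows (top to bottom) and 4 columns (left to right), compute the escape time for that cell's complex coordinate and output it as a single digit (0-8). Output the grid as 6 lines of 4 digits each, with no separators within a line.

Answer: 8854
8888
8888
8888
8888
8888

Derivation:
(row=0, col=0): c = -0.2800 + 0.8300i → escape time 8
(row=0, col=1): c = -0.0667 + 0.8300i → escape time 8
(row=0, col=2): c = 0.1467 + 0.8300i → escape time 5
(row=0, col=3): c = 0.3600 + 0.8300i → escape time 4
(row=1, col=0): c = -0.2800 + 0.5920i → escape time 8
(row=1, col=1): c = -0.0667 + 0.5920i → escape time 8
(row=1, col=2): c = 0.1467 + 0.5920i → escape time 8
(row=1, col=3): c = 0.3600 + 0.5920i → escape time 8
(row=2, col=0): c = -0.2800 + 0.3540i → escape time 8
(row=2, col=1): c = -0.0667 + 0.3540i → escape time 8
(row=2, col=2): c = 0.1467 + 0.3540i → escape time 8
(row=2, col=3): c = 0.3600 + 0.3540i → escape time 8
(row=3, col=0): c = -0.2800 + 0.1160i → escape time 8
(row=3, col=1): c = -0.0667 + 0.1160i → escape time 8
(row=3, col=2): c = 0.1467 + 0.1160i → escape time 8
(row=3, col=3): c = 0.3600 + 0.1160i → escape time 8
(row=4, col=0): c = -0.2800 + -0.1220i → escape time 8
(row=4, col=1): c = -0.0667 + -0.1220i → escape time 8
(row=4, col=2): c = 0.1467 + -0.1220i → escape time 8
(row=4, col=3): c = 0.3600 + -0.1220i → escape time 8
(row=5, col=0): c = -0.2800 + -0.3600i → escape time 8
(row=5, col=1): c = -0.0667 + -0.3600i → escape time 8
(row=5, col=2): c = 0.1467 + -0.3600i → escape time 8
(row=5, col=3): c = 0.3600 + -0.3600i → escape time 8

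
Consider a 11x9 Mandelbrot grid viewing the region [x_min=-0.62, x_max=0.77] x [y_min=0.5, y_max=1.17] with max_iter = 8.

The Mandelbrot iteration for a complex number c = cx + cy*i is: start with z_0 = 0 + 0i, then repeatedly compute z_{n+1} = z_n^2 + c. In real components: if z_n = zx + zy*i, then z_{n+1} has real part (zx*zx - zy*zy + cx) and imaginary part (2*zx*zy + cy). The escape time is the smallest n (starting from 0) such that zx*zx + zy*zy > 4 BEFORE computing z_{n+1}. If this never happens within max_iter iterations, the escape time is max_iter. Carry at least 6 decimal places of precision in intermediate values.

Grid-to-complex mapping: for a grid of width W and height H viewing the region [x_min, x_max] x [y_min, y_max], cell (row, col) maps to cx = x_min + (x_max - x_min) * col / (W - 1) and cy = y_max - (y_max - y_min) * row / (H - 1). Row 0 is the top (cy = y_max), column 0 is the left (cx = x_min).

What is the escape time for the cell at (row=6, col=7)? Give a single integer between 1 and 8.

z_0 = 0 + 0i, c = 0.3530 + 0.6675i
Iter 1: z = 0.3530 + 0.6675i, |z|^2 = 0.5702
Iter 2: z = 0.0321 + 1.1388i, |z|^2 = 1.2978
Iter 3: z = -0.9427 + 0.7405i, |z|^2 = 1.4371
Iter 4: z = 0.6934 + -0.7287i, |z|^2 = 1.0118
Iter 5: z = 0.3028 + -0.3431i, |z|^2 = 0.2094
Iter 6: z = 0.3270 + 0.4597i, |z|^2 = 0.3183
Iter 7: z = 0.2486 + 0.9682i, |z|^2 = 0.9991

Answer: 8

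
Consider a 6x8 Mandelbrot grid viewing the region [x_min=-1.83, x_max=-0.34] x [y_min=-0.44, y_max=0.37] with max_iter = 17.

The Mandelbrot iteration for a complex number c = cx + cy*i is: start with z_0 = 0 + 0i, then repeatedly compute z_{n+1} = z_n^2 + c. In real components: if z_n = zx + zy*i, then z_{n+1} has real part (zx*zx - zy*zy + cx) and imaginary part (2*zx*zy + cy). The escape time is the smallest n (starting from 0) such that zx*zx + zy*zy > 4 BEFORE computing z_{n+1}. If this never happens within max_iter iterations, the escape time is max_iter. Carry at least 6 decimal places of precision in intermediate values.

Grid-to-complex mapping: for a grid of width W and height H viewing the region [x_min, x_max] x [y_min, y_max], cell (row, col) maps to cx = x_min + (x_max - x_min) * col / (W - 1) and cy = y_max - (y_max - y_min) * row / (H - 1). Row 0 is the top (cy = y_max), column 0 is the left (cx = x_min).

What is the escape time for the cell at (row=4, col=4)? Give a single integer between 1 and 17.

z_0 = 0 + 0i, c = -0.6380 + -0.0929i
Iter 1: z = -0.6380 + -0.0929i, |z|^2 = 0.4157
Iter 2: z = -0.2396 + 0.0256i, |z|^2 = 0.0581
Iter 3: z = -0.5813 + -0.1051i, |z|^2 = 0.3489
Iter 4: z = -0.3112 + 0.0294i, |z|^2 = 0.0977
Iter 5: z = -0.5420 + -0.1111i, |z|^2 = 0.3061
Iter 6: z = -0.3566 + 0.0276i, |z|^2 = 0.1279
Iter 7: z = -0.5116 + -0.1126i, |z|^2 = 0.2744
Iter 8: z = -0.3889 + 0.0223i, |z|^2 = 0.1517
Iter 9: z = -0.4872 + -0.1102i, |z|^2 = 0.2496
Iter 10: z = -0.4127 + 0.0145i, |z|^2 = 0.1706
Iter 11: z = -0.4679 + -0.1049i, |z|^2 = 0.2299
Iter 12: z = -0.4301 + 0.0053i, |z|^2 = 0.1850
Iter 13: z = -0.4530 + -0.0974i, |z|^2 = 0.2147
Iter 14: z = -0.4422 + -0.0046i, |z|^2 = 0.1956
Iter 15: z = -0.4424 + -0.0888i, |z|^2 = 0.2036
Iter 16: z = -0.4501 + -0.0143i, |z|^2 = 0.2028

Answer: 17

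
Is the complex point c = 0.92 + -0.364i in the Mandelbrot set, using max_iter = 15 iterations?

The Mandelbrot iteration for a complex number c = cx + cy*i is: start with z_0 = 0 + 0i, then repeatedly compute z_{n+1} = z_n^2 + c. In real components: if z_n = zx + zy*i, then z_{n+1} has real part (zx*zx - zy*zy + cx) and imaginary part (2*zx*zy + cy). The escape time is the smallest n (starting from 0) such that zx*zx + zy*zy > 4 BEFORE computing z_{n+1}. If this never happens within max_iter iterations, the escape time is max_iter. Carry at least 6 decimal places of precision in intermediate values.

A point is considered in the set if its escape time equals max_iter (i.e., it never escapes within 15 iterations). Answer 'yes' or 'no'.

z_0 = 0 + 0i, c = 0.9200 + -0.3640i
Iter 1: z = 0.9200 + -0.3640i, |z|^2 = 0.9789
Iter 2: z = 1.6339 + -1.0338i, |z|^2 = 3.7383
Iter 3: z = 2.5210 + -3.7421i, |z|^2 = 20.3589
Escaped at iteration 3

Answer: no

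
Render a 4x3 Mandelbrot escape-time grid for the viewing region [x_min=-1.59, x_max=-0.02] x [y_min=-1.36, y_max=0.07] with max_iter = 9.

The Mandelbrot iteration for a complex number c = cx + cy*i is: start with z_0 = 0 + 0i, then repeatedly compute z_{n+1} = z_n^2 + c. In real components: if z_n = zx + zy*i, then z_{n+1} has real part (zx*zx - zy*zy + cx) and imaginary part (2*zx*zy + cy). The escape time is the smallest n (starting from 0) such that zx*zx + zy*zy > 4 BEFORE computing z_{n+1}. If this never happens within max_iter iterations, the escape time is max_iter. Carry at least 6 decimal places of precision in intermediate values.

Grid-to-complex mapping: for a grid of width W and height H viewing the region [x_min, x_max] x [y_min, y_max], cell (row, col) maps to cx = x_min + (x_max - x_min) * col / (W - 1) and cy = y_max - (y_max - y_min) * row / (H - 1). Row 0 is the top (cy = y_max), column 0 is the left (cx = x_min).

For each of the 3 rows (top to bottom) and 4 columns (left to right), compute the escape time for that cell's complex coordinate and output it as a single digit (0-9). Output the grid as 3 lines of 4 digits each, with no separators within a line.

(row=0, col=0): c = -1.5900 + 0.0700i → escape time 6
(row=0, col=1): c = -1.0667 + 0.0700i → escape time 9
(row=0, col=2): c = -0.5433 + 0.0700i → escape time 9
(row=0, col=3): c = -0.0200 + 0.0700i → escape time 9
(row=1, col=0): c = -1.5900 + -0.6450i → escape time 3
(row=1, col=1): c = -1.0667 + -0.6450i → escape time 4
(row=1, col=2): c = -0.5433 + -0.6450i → escape time 9
(row=1, col=3): c = -0.0200 + -0.6450i → escape time 9
(row=2, col=0): c = -1.5900 + -1.3600i → escape time 1
(row=2, col=1): c = -1.0667 + -1.3600i → escape time 2
(row=2, col=2): c = -0.5433 + -1.3600i → escape time 2
(row=2, col=3): c = -0.0200 + -1.3600i → escape time 2

Answer: 6999
3499
1222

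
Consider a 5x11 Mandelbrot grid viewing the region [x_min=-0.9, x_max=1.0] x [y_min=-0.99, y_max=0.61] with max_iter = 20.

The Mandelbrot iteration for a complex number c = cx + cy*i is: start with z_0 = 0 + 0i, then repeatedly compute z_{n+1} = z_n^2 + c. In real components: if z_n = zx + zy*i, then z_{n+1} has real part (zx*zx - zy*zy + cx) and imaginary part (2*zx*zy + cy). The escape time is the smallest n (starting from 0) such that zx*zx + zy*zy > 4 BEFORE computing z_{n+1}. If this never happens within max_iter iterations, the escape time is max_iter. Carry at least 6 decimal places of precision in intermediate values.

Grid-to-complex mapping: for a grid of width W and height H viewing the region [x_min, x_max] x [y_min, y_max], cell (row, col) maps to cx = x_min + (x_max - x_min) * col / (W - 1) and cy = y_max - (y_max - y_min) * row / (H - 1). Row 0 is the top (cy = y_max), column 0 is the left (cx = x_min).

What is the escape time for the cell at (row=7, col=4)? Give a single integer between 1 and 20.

z_0 = 0 + 0i, c = 1.0000 + -0.5100i
Iter 1: z = 1.0000 + -0.5100i, |z|^2 = 1.2601
Iter 2: z = 1.7399 + -1.5300i, |z|^2 = 5.3682
Escaped at iteration 2

Answer: 2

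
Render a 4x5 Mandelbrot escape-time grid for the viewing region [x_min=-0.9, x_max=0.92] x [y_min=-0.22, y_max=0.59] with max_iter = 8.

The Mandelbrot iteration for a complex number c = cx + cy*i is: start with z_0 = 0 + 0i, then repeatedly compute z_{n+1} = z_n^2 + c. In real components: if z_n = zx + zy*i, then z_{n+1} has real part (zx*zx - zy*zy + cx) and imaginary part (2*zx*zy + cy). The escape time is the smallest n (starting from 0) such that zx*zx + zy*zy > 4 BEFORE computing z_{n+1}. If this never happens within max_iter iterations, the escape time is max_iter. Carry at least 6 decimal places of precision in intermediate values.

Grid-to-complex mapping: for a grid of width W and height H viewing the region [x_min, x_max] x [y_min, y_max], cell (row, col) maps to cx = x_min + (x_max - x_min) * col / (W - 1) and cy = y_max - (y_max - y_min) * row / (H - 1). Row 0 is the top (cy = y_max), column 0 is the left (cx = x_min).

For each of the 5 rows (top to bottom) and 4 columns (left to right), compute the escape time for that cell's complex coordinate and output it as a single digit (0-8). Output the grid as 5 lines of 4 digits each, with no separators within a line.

(row=0, col=0): c = -0.9000 + 0.5900i → escape time 5
(row=0, col=1): c = -0.2933 + 0.5900i → escape time 8
(row=0, col=2): c = 0.3133 + 0.5900i → escape time 8
(row=0, col=3): c = 0.9200 + 0.5900i → escape time 2
(row=1, col=0): c = -0.9000 + 0.3875i → escape time 7
(row=1, col=1): c = -0.2933 + 0.3875i → escape time 8
(row=1, col=2): c = 0.3133 + 0.3875i → escape time 8
(row=1, col=3): c = 0.9200 + 0.3875i → escape time 3
(row=2, col=0): c = -0.9000 + 0.1850i → escape time 8
(row=2, col=1): c = -0.2933 + 0.1850i → escape time 8
(row=2, col=2): c = 0.3133 + 0.1850i → escape time 8
(row=2, col=3): c = 0.9200 + 0.1850i → escape time 3
(row=3, col=0): c = -0.9000 + -0.0175i → escape time 8
(row=3, col=1): c = -0.2933 + -0.0175i → escape time 8
(row=3, col=2): c = 0.3133 + -0.0175i → escape time 8
(row=3, col=3): c = 0.9200 + -0.0175i → escape time 3
(row=4, col=0): c = -0.9000 + -0.2200i → escape time 8
(row=4, col=1): c = -0.2933 + -0.2200i → escape time 8
(row=4, col=2): c = 0.3133 + -0.2200i → escape time 8
(row=4, col=3): c = 0.9200 + -0.2200i → escape time 3

Answer: 5882
7883
8883
8883
8883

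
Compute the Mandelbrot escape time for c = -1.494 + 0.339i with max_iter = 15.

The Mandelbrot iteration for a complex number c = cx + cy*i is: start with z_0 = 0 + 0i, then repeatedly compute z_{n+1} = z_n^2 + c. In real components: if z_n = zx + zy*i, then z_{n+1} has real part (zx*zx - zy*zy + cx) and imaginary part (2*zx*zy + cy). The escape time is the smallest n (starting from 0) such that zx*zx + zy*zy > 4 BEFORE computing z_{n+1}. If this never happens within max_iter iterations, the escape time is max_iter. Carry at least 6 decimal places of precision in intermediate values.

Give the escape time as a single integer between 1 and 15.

Answer: 4

Derivation:
z_0 = 0 + 0i, c = -1.4940 + 0.3390i
Iter 1: z = -1.4940 + 0.3390i, |z|^2 = 2.3470
Iter 2: z = 0.6231 + -0.6739i, |z|^2 = 0.8425
Iter 3: z = -1.5599 + -0.5009i, |z|^2 = 2.6842
Iter 4: z = 0.6885 + 1.9016i, |z|^2 = 4.0902
Escaped at iteration 4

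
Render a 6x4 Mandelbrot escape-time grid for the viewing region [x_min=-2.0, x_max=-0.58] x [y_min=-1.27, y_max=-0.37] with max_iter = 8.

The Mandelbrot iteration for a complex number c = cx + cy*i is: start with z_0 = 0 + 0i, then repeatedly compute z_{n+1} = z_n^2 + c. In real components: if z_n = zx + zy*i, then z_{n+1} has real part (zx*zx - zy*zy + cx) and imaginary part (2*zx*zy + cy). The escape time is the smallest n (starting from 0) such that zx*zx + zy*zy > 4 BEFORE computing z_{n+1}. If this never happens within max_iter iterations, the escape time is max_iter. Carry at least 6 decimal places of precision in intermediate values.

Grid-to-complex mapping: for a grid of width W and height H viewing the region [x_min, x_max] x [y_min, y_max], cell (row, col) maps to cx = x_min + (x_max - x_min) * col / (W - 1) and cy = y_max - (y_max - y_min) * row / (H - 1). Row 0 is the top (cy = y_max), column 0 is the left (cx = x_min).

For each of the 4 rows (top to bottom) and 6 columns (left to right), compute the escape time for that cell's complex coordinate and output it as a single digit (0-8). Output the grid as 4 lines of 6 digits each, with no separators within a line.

Answer: 135778
133348
123334
112233

Derivation:
(row=0, col=0): c = -2.0000 + -0.3700i → escape time 1
(row=0, col=1): c = -1.7160 + -0.3700i → escape time 3
(row=0, col=2): c = -1.4320 + -0.3700i → escape time 5
(row=0, col=3): c = -1.1480 + -0.3700i → escape time 7
(row=0, col=4): c = -0.8640 + -0.3700i → escape time 7
(row=0, col=5): c = -0.5800 + -0.3700i → escape time 8
(row=1, col=0): c = -2.0000 + -0.6700i → escape time 1
(row=1, col=1): c = -1.7160 + -0.6700i → escape time 3
(row=1, col=2): c = -1.4320 + -0.6700i → escape time 3
(row=1, col=3): c = -1.1480 + -0.6700i → escape time 3
(row=1, col=4): c = -0.8640 + -0.6700i → escape time 4
(row=1, col=5): c = -0.5800 + -0.6700i → escape time 8
(row=2, col=0): c = -2.0000 + -0.9700i → escape time 1
(row=2, col=1): c = -1.7160 + -0.9700i → escape time 2
(row=2, col=2): c = -1.4320 + -0.9700i → escape time 3
(row=2, col=3): c = -1.1480 + -0.9700i → escape time 3
(row=2, col=4): c = -0.8640 + -0.9700i → escape time 3
(row=2, col=5): c = -0.5800 + -0.9700i → escape time 4
(row=3, col=0): c = -2.0000 + -1.2700i → escape time 1
(row=3, col=1): c = -1.7160 + -1.2700i → escape time 1
(row=3, col=2): c = -1.4320 + -1.2700i → escape time 2
(row=3, col=3): c = -1.1480 + -1.2700i → escape time 2
(row=3, col=4): c = -0.8640 + -1.2700i → escape time 3
(row=3, col=5): c = -0.5800 + -1.2700i → escape time 3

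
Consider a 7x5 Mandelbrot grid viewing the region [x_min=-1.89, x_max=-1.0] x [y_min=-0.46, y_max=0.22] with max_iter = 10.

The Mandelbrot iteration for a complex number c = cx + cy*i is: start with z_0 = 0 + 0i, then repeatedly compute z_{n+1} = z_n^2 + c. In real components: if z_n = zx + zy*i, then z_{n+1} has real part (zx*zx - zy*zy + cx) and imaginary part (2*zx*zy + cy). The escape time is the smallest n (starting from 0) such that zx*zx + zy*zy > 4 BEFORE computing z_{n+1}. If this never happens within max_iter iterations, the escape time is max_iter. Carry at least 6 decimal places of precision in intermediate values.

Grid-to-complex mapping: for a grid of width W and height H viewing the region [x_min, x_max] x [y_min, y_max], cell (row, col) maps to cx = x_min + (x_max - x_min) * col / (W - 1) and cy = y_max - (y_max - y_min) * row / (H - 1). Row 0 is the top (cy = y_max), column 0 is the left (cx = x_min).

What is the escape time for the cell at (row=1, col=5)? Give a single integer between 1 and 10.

Answer: 10

Derivation:
z_0 = 0 + 0i, c = -1.1483 + 0.0500i
Iter 1: z = -1.1483 + 0.0500i, |z|^2 = 1.3212
Iter 2: z = 0.1678 + -0.0648i, |z|^2 = 0.0324
Iter 3: z = -1.1244 + 0.0282i, |z|^2 = 1.2650
Iter 4: z = 0.1151 + -0.0135i, |z|^2 = 0.0134
Iter 5: z = -1.1353 + 0.0469i, |z|^2 = 1.2910
Iter 6: z = 0.1383 + -0.0565i, |z|^2 = 0.0223
Iter 7: z = -1.1324 + 0.0344i, |z|^2 = 1.2835
Iter 8: z = 0.1328 + -0.0279i, |z|^2 = 0.0184
Iter 9: z = -1.1315 + 0.0426i, |z|^2 = 1.2820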